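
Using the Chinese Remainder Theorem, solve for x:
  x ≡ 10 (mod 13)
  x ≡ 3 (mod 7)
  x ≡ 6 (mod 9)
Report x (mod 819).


Moduli 13, 7, 9 are pairwise coprime; by CRT there is a unique solution modulo M = 13 · 7 · 9 = 819.
Solve pairwise, accumulating the modulus:
  Start with x ≡ 10 (mod 13).
  Combine with x ≡ 3 (mod 7): since gcd(13, 7) = 1, we get a unique residue mod 91.
    Write x = 10 + 13·t and substitute into x ≡ 3 (mod 7): 13·t ≡ 3 − 10 = -7 (mod 7).
    Reduce coefficients mod 7: 6·t ≡ 0 (mod 7).
    The inverse of 6 mod 7 is 6 (since 6·6 = 36 = 5·7 + 1), so t ≡ 6·0 = 0 ≡ 0 (mod 7).
    Then x = 10 + 13·0 = 10, valid modulo lcm(13, 7) = 91: x ≡ 10 (mod 91).
  Combine with x ≡ 6 (mod 9): since gcd(91, 9) = 1, we get a unique residue mod 819.
    Write x = 10 + 91·t and substitute into x ≡ 6 (mod 9): 91·t ≡ 6 − 10 = -4 (mod 9).
    Reduce coefficients mod 9: 1·t ≡ 5 (mod 9).
    So t ≡ 5 (mod 9).
    Then x = 10 + 91·5 = 465, valid modulo lcm(91, 9) = 819: x ≡ 465 (mod 819).
Verify: 465 mod 13 = 10 ✓, 465 mod 7 = 3 ✓, 465 mod 9 = 6 ✓.

x ≡ 465 (mod 819).


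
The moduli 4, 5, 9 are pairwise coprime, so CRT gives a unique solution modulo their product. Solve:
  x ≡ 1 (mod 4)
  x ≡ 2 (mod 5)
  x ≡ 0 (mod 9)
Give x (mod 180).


Moduli 4, 5, 9 are pairwise coprime; by CRT there is a unique solution modulo M = 4 · 5 · 9 = 180.
Solve pairwise, accumulating the modulus:
  Start with x ≡ 1 (mod 4).
  Combine with x ≡ 2 (mod 5): since gcd(4, 5) = 1, we get a unique residue mod 20.
    Write x = 1 + 4·t and substitute into x ≡ 2 (mod 5): 4·t ≡ 2 − 1 = 1 (mod 5).
    The inverse of 4 mod 5 is 4 (since 4·4 = 16 = 3·5 + 1), so t ≡ 4·1 = 4 ≡ 4 (mod 5).
    Then x = 1 + 4·4 = 17, valid modulo lcm(4, 5) = 20: x ≡ 17 (mod 20).
  Combine with x ≡ 0 (mod 9): since gcd(20, 9) = 1, we get a unique residue mod 180.
    Write x = 17 + 20·t and substitute into x ≡ 0 (mod 9): 20·t ≡ 0 − 17 = -17 (mod 9).
    Reduce coefficients mod 9: 2·t ≡ 1 (mod 9).
    The inverse of 2 mod 9 is 5 (since 2·5 = 10 = 1·9 + 1), so t ≡ 5·1 = 5 ≡ 5 (mod 9).
    Then x = 17 + 20·5 = 117, valid modulo lcm(20, 9) = 180: x ≡ 117 (mod 180).
Verify: 117 mod 4 = 1 ✓, 117 mod 5 = 2 ✓, 117 mod 9 = 0 ✓.

x ≡ 117 (mod 180).


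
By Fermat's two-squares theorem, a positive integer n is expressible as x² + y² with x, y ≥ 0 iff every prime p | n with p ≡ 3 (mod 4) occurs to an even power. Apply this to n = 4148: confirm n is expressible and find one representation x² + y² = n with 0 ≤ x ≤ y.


Step 1: Factor n = 4148 = 2^2 · 17 · 61.
Step 2: Check the mod-4 condition on each prime factor: 2 = 2 (special); 17 ≡ 1 (mod 4), exponent 1; 61 ≡ 1 (mod 4), exponent 1.
All primes ≡ 3 (mod 4) appear to even exponent (or don't appear), so by the two-squares theorem n IS expressible as a sum of two squares.
Step 3: Build a representation. Group n = k² · m with k = 2 and m = 17 · 61 = 1037 (a product of primes ≡ 1 (mod 4)); a representation of m scales to one of n via (k·x)² + (k·y)² = k²(x² + y²). Each prime p ≡ 1 (mod 4) is itself a sum of two squares; find a² by testing p − a² for a perfect square:
  17: 17 − 1² = 16 = 4² ⇒ 17 = 1² + 4².
  61: 61 − 1² = 60, 61 − 2² = 57, 61 − 3² = 52, 61 − 4² = 45, 61 − 5² = 36 = 6² ⇒ 61 = 5² + 6².
  Combine using the Brahmagupta–Fibonacci identity (a² + b²)(c² + d²) = (ac − bd)² + (ad + bc)² = (ac + bd)² + (ad − bc)²:
  17 · 61 = 1037: from (1² + 4²)(5² + 6²), take (1·5 − 4·6, 1·6 + 4·5) = (5 − 24, 6 + 20) = (-19, 26); dropping signs (only squares matter) gives (19, 26); check 19² + 26² = 361 + 676 = 1037 ✓.
  Scale by k = 2: (2·19, 2·26) = (38, 52).
Step 4: Order so x ≤ y and verify: 38² + 52² = 1444 + 2704 = 4148 = n. ✓

n = 4148 = 38² + 52² (one valid representation with x ≤ y).


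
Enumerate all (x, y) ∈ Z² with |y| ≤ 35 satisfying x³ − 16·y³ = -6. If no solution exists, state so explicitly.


The equation is x³ - 16y³ = -6. For fixed y, x³ = 16·y³ − 6, so a solution requires the RHS to be a perfect cube.
Strategy: iterate y from -35 to 35, compute RHS = 16·y³ − 6, and check whether it is a (positive or negative) perfect cube.
Check small values of y:
  y = 0: RHS = -6 is not a perfect cube.
  y = 1: RHS = 10 is not a perfect cube.
  y = -1: RHS = -22 is not a perfect cube.
  y = 2: RHS = 122 is not a perfect cube.
  y = -2: RHS = -134 is not a perfect cube.
  y = 3: RHS = 426 is not a perfect cube.
  y = -3: RHS = -438 is not a perfect cube.
Continuing the search up to |y| = 35 finds no solutions either.
No (x, y) in the scanned range satisfies the equation.

No integer solutions with |y| ≤ 35.


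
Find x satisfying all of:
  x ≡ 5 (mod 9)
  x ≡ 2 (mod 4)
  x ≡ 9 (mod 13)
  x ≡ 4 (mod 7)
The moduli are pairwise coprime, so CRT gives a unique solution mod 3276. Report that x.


Product of moduli M = 9 · 4 · 13 · 7 = 3276.
Merge one congruence at a time:
  Start: x ≡ 5 (mod 9).
  Combine with x ≡ 2 (mod 4); new modulus lcm = 36.
    Write x = 5 + 9·t and substitute into x ≡ 2 (mod 4): 9·t ≡ 2 − 5 = -3 (mod 4).
    Reduce coefficients mod 4: 1·t ≡ 1 (mod 4).
    So t ≡ 1 (mod 4).
    Then x = 5 + 9·1 = 14, valid modulo lcm(9, 4) = 36: x ≡ 14 (mod 36).
  Combine with x ≡ 9 (mod 13); new modulus lcm = 468.
    Write x = 14 + 36·t and substitute into x ≡ 9 (mod 13): 36·t ≡ 9 − 14 = -5 (mod 13).
    Reduce coefficients mod 13: 10·t ≡ 8 (mod 13).
    The inverse of 10 mod 13 is 4 (since 10·4 = 40 = 3·13 + 1), so t ≡ 4·8 = 32 ≡ 6 (mod 13).
    Then x = 14 + 36·6 = 230, valid modulo lcm(36, 13) = 468: x ≡ 230 (mod 468).
  Combine with x ≡ 4 (mod 7); new modulus lcm = 3276.
    Write x = 230 + 468·t and substitute into x ≡ 4 (mod 7): 468·t ≡ 4 − 230 = -226 (mod 7).
    Reduce coefficients mod 7: 6·t ≡ 5 (mod 7).
    The inverse of 6 mod 7 is 6 (since 6·6 = 36 = 5·7 + 1), so t ≡ 6·5 = 30 ≡ 2 (mod 7).
    Then x = 230 + 468·2 = 1166, valid modulo lcm(468, 7) = 3276: x ≡ 1166 (mod 3276).
Verify against each original: 1166 mod 9 = 5, 1166 mod 4 = 2, 1166 mod 13 = 9, 1166 mod 7 = 4.

x ≡ 1166 (mod 3276).


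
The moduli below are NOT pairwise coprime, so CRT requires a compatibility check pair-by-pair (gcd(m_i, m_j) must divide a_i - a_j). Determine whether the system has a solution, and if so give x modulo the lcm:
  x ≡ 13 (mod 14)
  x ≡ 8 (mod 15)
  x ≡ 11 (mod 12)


Moduli 14, 15, 12 are not pairwise coprime, so CRT works modulo lcm(m_i) when all pairwise compatibility conditions hold.
Pairwise compatibility: gcd(m_i, m_j) must divide a_i - a_j for every pair.
Merge one congruence at a time:
  Start: x ≡ 13 (mod 14).
  Combine with x ≡ 8 (mod 15): gcd(14, 15) = 1; 8 - 13 = -5, which IS divisible by 1, so compatible.
    Write x = 13 + 14·t and substitute into x ≡ 8 (mod 15): 14·t ≡ 8 − 13 = -5 (mod 15).
    Reduce coefficients mod 15: 14·t ≡ 10 (mod 15).
    The inverse of 14 mod 15 is 14 (since 14·14 = 196 = 13·15 + 1), so t ≡ 14·10 = 140 ≡ 5 (mod 15).
    Then x = 13 + 14·5 = 83, valid modulo lcm(14, 15) = 210: x ≡ 83 (mod 210).
  Combine with x ≡ 11 (mod 12): gcd(210, 12) = 6; 11 - 83 = -72, which IS divisible by 6, so compatible.
    Write x = 83 + 210·t and substitute into x ≡ 11 (mod 12): 210·t ≡ 11 − 83 = -72 (mod 12).
    Divide the congruence (and modulus) by g = 6: 35·t ≡ -12 (mod 2).
    Reduce coefficients mod 2: 1·t ≡ 0 (mod 2).
    So t ≡ 0 (mod 2).
    Then x = 83 + 210·0 = 83, valid modulo lcm(210, 12) = 420: x ≡ 83 (mod 420).
Verify: 83 mod 14 = 13, 83 mod 15 = 8, 83 mod 12 = 11.

x ≡ 83 (mod 420).


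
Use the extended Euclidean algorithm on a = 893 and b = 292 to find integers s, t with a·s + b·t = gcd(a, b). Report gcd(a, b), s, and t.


Euclidean algorithm on (893, 292) — divide until remainder is 0:
  893 = 3 · 292 + 17
  292 = 17 · 17 + 3
  17 = 5 · 3 + 2
  3 = 1 · 2 + 1
  2 = 2 · 1 + 0
gcd(893, 292) = 1.
Track Bezout coefficients alongside the remainders: start with r₀ = 893 = a·1 + b·0 (s = 1, t = 0) and r₁ = 292 = a·0 + b·1 (s = 0, t = 1); each new remainder r_{k+1} = r_{k-1} − q_k·r_k inherits s_{k+1} = s_{k-1} − q_k·s_k, t_{k+1} = t_{k-1} − q_k·t_k, so r_k = a·s_k + b·t_k at every step:
  q = 3: r = 17, s = 1 − 3·0 = 1, t = 0 − 3·1 = -3  (check: 893·1 + 292·(-3) = 17)
  q = 17: r = 3, s = 0 − 17·1 = -17, t = 1 − 17·(-3) = 52  (check: 893·(-17) + 292·52 = 3)
  q = 5: r = 2, s = 1 − 5·(-17) = 86, t = -3 − 5·52 = -263  (check: 893·86 + 292·(-263) = 2)
  q = 1: r = 1, s = -17 − 1·86 = -103, t = 52 − 1·(-263) = 315  (check: 893·(-103) + 292·315 = 1)
The row with r = 1 (the gcd) gives the Bezout coefficients s = -103, t = 315.
Result: 893 · (-103) + 292 · (315) = 1.

gcd(893, 292) = 1; s = -103, t = 315 (check: 893·(-103) + 292·315 = 1).


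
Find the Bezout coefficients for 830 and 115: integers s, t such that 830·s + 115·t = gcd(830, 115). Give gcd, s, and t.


Euclidean algorithm on (830, 115) — divide until remainder is 0:
  830 = 7 · 115 + 25
  115 = 4 · 25 + 15
  25 = 1 · 15 + 10
  15 = 1 · 10 + 5
  10 = 2 · 5 + 0
gcd(830, 115) = 5.
Track Bezout coefficients alongside the remainders: start with r₀ = 830 = a·1 + b·0 (s = 1, t = 0) and r₁ = 115 = a·0 + b·1 (s = 0, t = 1); each new remainder r_{k+1} = r_{k-1} − q_k·r_k inherits s_{k+1} = s_{k-1} − q_k·s_k, t_{k+1} = t_{k-1} − q_k·t_k, so r_k = a·s_k + b·t_k at every step:
  q = 7: r = 25, s = 1 − 7·0 = 1, t = 0 − 7·1 = -7  (check: 830·1 + 115·(-7) = 25)
  q = 4: r = 15, s = 0 − 4·1 = -4, t = 1 − 4·(-7) = 29  (check: 830·(-4) + 115·29 = 15)
  q = 1: r = 10, s = 1 − 1·(-4) = 5, t = -7 − 1·29 = -36  (check: 830·5 + 115·(-36) = 10)
  q = 1: r = 5, s = -4 − 1·5 = -9, t = 29 − 1·(-36) = 65  (check: 830·(-9) + 115·65 = 5)
The row with r = 5 (the gcd) gives the Bezout coefficients s = -9, t = 65.
Result: 830 · (-9) + 115 · (65) = 5.

gcd(830, 115) = 5; s = -9, t = 65 (check: 830·(-9) + 115·65 = 5).


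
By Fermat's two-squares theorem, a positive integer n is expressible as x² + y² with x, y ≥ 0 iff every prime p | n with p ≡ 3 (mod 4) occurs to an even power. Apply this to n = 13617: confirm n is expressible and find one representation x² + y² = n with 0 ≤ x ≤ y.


Step 1: Factor n = 13617 = 3^2 · 17 · 89.
Step 2: Check the mod-4 condition on each prime factor: 3 ≡ 3 (mod 4), exponent 2 (must be even); 17 ≡ 1 (mod 4), exponent 1; 89 ≡ 1 (mod 4), exponent 1.
All primes ≡ 3 (mod 4) appear to even exponent (or don't appear), so by the two-squares theorem n IS expressible as a sum of two squares.
Step 3: Build a representation. Group n = k² · m with k = 3 and m = 17 · 89 = 1513 (a product of primes ≡ 1 (mod 4)); a representation of m scales to one of n via (k·x)² + (k·y)² = k²(x² + y²). Each prime p ≡ 1 (mod 4) is itself a sum of two squares; find a² by testing p − a² for a perfect square:
  17: 17 − 1² = 16 = 4² ⇒ 17 = 1² + 4².
  89: 89 − 1² = 88, 89 − 2² = 85, 89 − 3² = 80, 89 − 4² = 73, 89 − 5² = 64 = 8² ⇒ 89 = 5² + 8².
  Combine using the Brahmagupta–Fibonacci identity (a² + b²)(c² + d²) = (ac − bd)² + (ad + bc)² = (ac + bd)² + (ad − bc)²:
  17 · 89 = 1513: from (1² + 4²)(5² + 8²), take (1·5 − 4·8, 1·8 + 4·5) = (5 − 32, 8 + 20) = (-27, 28); dropping signs (only squares matter) gives (27, 28); check 27² + 28² = 729 + 784 = 1513 ✓.
  Scale by k = 3: (3·27, 3·28) = (81, 84).
Step 4: Order so x ≤ y and verify: 81² + 84² = 6561 + 7056 = 13617 = n. ✓

n = 13617 = 81² + 84² (one valid representation with x ≤ y).


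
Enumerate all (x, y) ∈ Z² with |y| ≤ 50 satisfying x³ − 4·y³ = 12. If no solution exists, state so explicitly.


The equation is x³ - 4y³ = 12. For fixed y, x³ = 4·y³ + 12, so a solution requires the RHS to be a perfect cube.
Strategy: iterate y from -50 to 50, compute RHS = 4·y³ + 12, and check whether it is a (positive or negative) perfect cube.
Check small values of y:
  y = 0: RHS = 12 is not a perfect cube.
  y = 1: RHS = 16 is not a perfect cube.
  y = -1: RHS = 8 = (2)³ ⇒ x = 2 works.
  y = 2: RHS = 44 is not a perfect cube.
  y = -2: RHS = -20 is not a perfect cube.
  y = 3: RHS = 120 is not a perfect cube.
  y = -3: RHS = -96 is not a perfect cube.
Continuing, at y = 5: RHS = 512 = (8)³ ⇒ x = 8 works.
Searching the remaining y in |y| ≤ 50 finds no further solutions.
Collected solutions: (2, -1), (8, 5).

Solutions (with |y| ≤ 50): (2, -1), (8, 5).


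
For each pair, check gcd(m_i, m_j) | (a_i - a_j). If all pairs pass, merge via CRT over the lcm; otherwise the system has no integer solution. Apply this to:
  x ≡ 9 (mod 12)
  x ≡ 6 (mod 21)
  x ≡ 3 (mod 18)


Moduli 12, 21, 18 are not pairwise coprime, so CRT works modulo lcm(m_i) when all pairwise compatibility conditions hold.
Pairwise compatibility: gcd(m_i, m_j) must divide a_i - a_j for every pair.
Merge one congruence at a time:
  Start: x ≡ 9 (mod 12).
  Combine with x ≡ 6 (mod 21): gcd(12, 21) = 3; 6 - 9 = -3, which IS divisible by 3, so compatible.
    Write x = 9 + 12·t and substitute into x ≡ 6 (mod 21): 12·t ≡ 6 − 9 = -3 (mod 21).
    Divide the congruence (and modulus) by g = 3: 4·t ≡ -1 (mod 7).
    Reduce coefficients mod 7: 4·t ≡ 6 (mod 7).
    The inverse of 4 mod 7 is 2 (since 4·2 = 8 = 1·7 + 1), so t ≡ 2·6 = 12 ≡ 5 (mod 7).
    Then x = 9 + 12·5 = 69, valid modulo lcm(12, 21) = 84: x ≡ 69 (mod 84).
  Combine with x ≡ 3 (mod 18): gcd(84, 18) = 6; 3 - 69 = -66, which IS divisible by 6, so compatible.
    Write x = 69 + 84·t and substitute into x ≡ 3 (mod 18): 84·t ≡ 3 − 69 = -66 (mod 18).
    Divide the congruence (and modulus) by g = 6: 14·t ≡ -11 (mod 3).
    Reduce coefficients mod 3: 2·t ≡ 1 (mod 3).
    The inverse of 2 mod 3 is 2 (since 2·2 = 4 = 1·3 + 1), so t ≡ 2·1 = 2 ≡ 2 (mod 3).
    Then x = 69 + 84·2 = 237, valid modulo lcm(84, 18) = 252: x ≡ 237 (mod 252).
Verify: 237 mod 12 = 9, 237 mod 21 = 6, 237 mod 18 = 3.

x ≡ 237 (mod 252).


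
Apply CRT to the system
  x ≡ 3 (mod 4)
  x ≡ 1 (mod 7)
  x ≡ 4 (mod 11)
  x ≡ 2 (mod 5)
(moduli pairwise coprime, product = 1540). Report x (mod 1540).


Product of moduli M = 4 · 7 · 11 · 5 = 1540.
Merge one congruence at a time:
  Start: x ≡ 3 (mod 4).
  Combine with x ≡ 1 (mod 7); new modulus lcm = 28.
    Write x = 3 + 4·t and substitute into x ≡ 1 (mod 7): 4·t ≡ 1 − 3 = -2 (mod 7).
    Reduce coefficients mod 7: 4·t ≡ 5 (mod 7).
    The inverse of 4 mod 7 is 2 (since 4·2 = 8 = 1·7 + 1), so t ≡ 2·5 = 10 ≡ 3 (mod 7).
    Then x = 3 + 4·3 = 15, valid modulo lcm(4, 7) = 28: x ≡ 15 (mod 28).
  Combine with x ≡ 4 (mod 11); new modulus lcm = 308.
    Write x = 15 + 28·t and substitute into x ≡ 4 (mod 11): 28·t ≡ 4 − 15 = -11 (mod 11).
    Reduce coefficients mod 11: 6·t ≡ 0 (mod 11).
    The inverse of 6 mod 11 is 2 (since 6·2 = 12 = 1·11 + 1), so t ≡ 2·0 = 0 ≡ 0 (mod 11).
    Then x = 15 + 28·0 = 15, valid modulo lcm(28, 11) = 308: x ≡ 15 (mod 308).
  Combine with x ≡ 2 (mod 5); new modulus lcm = 1540.
    Write x = 15 + 308·t and substitute into x ≡ 2 (mod 5): 308·t ≡ 2 − 15 = -13 (mod 5).
    Reduce coefficients mod 5: 3·t ≡ 2 (mod 5).
    The inverse of 3 mod 5 is 2 (since 3·2 = 6 = 1·5 + 1), so t ≡ 2·2 = 4 ≡ 4 (mod 5).
    Then x = 15 + 308·4 = 1247, valid modulo lcm(308, 5) = 1540: x ≡ 1247 (mod 1540).
Verify against each original: 1247 mod 4 = 3, 1247 mod 7 = 1, 1247 mod 11 = 4, 1247 mod 5 = 2.

x ≡ 1247 (mod 1540).


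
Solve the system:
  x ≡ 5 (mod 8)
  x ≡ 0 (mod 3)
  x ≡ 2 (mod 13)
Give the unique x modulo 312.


Moduli 8, 3, 13 are pairwise coprime; by CRT there is a unique solution modulo M = 8 · 3 · 13 = 312.
Solve pairwise, accumulating the modulus:
  Start with x ≡ 5 (mod 8).
  Combine with x ≡ 0 (mod 3): since gcd(8, 3) = 1, we get a unique residue mod 24.
    Write x = 5 + 8·t and substitute into x ≡ 0 (mod 3): 8·t ≡ 0 − 5 = -5 (mod 3).
    Reduce coefficients mod 3: 2·t ≡ 1 (mod 3).
    The inverse of 2 mod 3 is 2 (since 2·2 = 4 = 1·3 + 1), so t ≡ 2·1 = 2 ≡ 2 (mod 3).
    Then x = 5 + 8·2 = 21, valid modulo lcm(8, 3) = 24: x ≡ 21 (mod 24).
  Combine with x ≡ 2 (mod 13): since gcd(24, 13) = 1, we get a unique residue mod 312.
    Write x = 21 + 24·t and substitute into x ≡ 2 (mod 13): 24·t ≡ 2 − 21 = -19 (mod 13).
    Reduce coefficients mod 13: 11·t ≡ 7 (mod 13).
    The inverse of 11 mod 13 is 6 (since 11·6 = 66 = 5·13 + 1), so t ≡ 6·7 = 42 ≡ 3 (mod 13).
    Then x = 21 + 24·3 = 93, valid modulo lcm(24, 13) = 312: x ≡ 93 (mod 312).
Verify: 93 mod 8 = 5 ✓, 93 mod 3 = 0 ✓, 93 mod 13 = 2 ✓.

x ≡ 93 (mod 312).


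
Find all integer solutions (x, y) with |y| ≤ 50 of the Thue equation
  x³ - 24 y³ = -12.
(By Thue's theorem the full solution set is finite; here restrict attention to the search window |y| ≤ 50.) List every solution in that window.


The equation is x³ - 24y³ = -12. For fixed y, x³ = 24·y³ − 12, so a solution requires the RHS to be a perfect cube.
Strategy: iterate y from -50 to 50, compute RHS = 24·y³ − 12, and check whether it is a (positive or negative) perfect cube.
Check small values of y:
  y = 0: RHS = -12 is not a perfect cube.
  y = 1: RHS = 12 is not a perfect cube.
  y = -1: RHS = -36 is not a perfect cube.
  y = 2: RHS = 180 is not a perfect cube.
  y = -2: RHS = -204 is not a perfect cube.
  y = 3: RHS = 636 is not a perfect cube.
  y = -3: RHS = -660 is not a perfect cube.
Continuing the search up to |y| = 50 finds no solutions either.
No (x, y) in the scanned range satisfies the equation.

No integer solutions with |y| ≤ 50.


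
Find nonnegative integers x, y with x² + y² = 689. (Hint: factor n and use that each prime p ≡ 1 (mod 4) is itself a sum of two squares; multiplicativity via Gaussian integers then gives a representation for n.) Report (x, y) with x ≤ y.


Step 1: Factor n = 689 = 13 · 53.
Step 2: Check the mod-4 condition on each prime factor: 13 ≡ 1 (mod 4), exponent 1; 53 ≡ 1 (mod 4), exponent 1.
All primes ≡ 3 (mod 4) appear to even exponent (or don't appear), so by the two-squares theorem n IS expressible as a sum of two squares.
Step 3: Build a representation. Here n = 13 · 53 is a product of primes ≡ 1 (mod 4). Each prime p ≡ 1 (mod 4) is itself a sum of two squares; find a² by testing p − a² for a perfect square:
  13: 13 − 1² = 12, 13 − 2² = 9 = 3² ⇒ 13 = 2² + 3².
  53: 53 − 1² = 52, 53 − 2² = 49 = 7² ⇒ 53 = 2² + 7².
  Combine using the Brahmagupta–Fibonacci identity (a² + b²)(c² + d²) = (ac − bd)² + (ad + bc)² = (ac + bd)² + (ad − bc)²:
  13 · 53 = 689: from (2² + 3²)(2² + 7²), take (2·2 − 3·7, 2·7 + 3·2) = (4 − 21, 14 + 6) = (-17, 20); dropping signs (only squares matter) gives (17, 20); check 17² + 20² = 289 + 400 = 689 ✓.
Step 4: Order so x ≤ y and verify: 17² + 20² = 289 + 400 = 689 = n. ✓

n = 689 = 17² + 20² (one valid representation with x ≤ y).


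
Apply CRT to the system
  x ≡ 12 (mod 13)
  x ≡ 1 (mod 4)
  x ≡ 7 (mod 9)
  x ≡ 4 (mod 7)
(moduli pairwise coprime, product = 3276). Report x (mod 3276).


Product of moduli M = 13 · 4 · 9 · 7 = 3276.
Merge one congruence at a time:
  Start: x ≡ 12 (mod 13).
  Combine with x ≡ 1 (mod 4); new modulus lcm = 52.
    Write x = 12 + 13·t and substitute into x ≡ 1 (mod 4): 13·t ≡ 1 − 12 = -11 (mod 4).
    Reduce coefficients mod 4: 1·t ≡ 1 (mod 4).
    So t ≡ 1 (mod 4).
    Then x = 12 + 13·1 = 25, valid modulo lcm(13, 4) = 52: x ≡ 25 (mod 52).
  Combine with x ≡ 7 (mod 9); new modulus lcm = 468.
    Write x = 25 + 52·t and substitute into x ≡ 7 (mod 9): 52·t ≡ 7 − 25 = -18 (mod 9).
    Reduce coefficients mod 9: 7·t ≡ 0 (mod 9).
    The inverse of 7 mod 9 is 4 (since 7·4 = 28 = 3·9 + 1), so t ≡ 4·0 = 0 ≡ 0 (mod 9).
    Then x = 25 + 52·0 = 25, valid modulo lcm(52, 9) = 468: x ≡ 25 (mod 468).
  Combine with x ≡ 4 (mod 7); new modulus lcm = 3276.
    Write x = 25 + 468·t and substitute into x ≡ 4 (mod 7): 468·t ≡ 4 − 25 = -21 (mod 7).
    Reduce coefficients mod 7: 6·t ≡ 0 (mod 7).
    The inverse of 6 mod 7 is 6 (since 6·6 = 36 = 5·7 + 1), so t ≡ 6·0 = 0 ≡ 0 (mod 7).
    Then x = 25 + 468·0 = 25, valid modulo lcm(468, 7) = 3276: x ≡ 25 (mod 3276).
Verify against each original: 25 mod 13 = 12, 25 mod 4 = 1, 25 mod 9 = 7, 25 mod 7 = 4.

x ≡ 25 (mod 3276).


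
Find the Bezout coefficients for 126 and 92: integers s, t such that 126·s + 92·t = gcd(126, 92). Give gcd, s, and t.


Euclidean algorithm on (126, 92) — divide until remainder is 0:
  126 = 1 · 92 + 34
  92 = 2 · 34 + 24
  34 = 1 · 24 + 10
  24 = 2 · 10 + 4
  10 = 2 · 4 + 2
  4 = 2 · 2 + 0
gcd(126, 92) = 2.
Track Bezout coefficients alongside the remainders: start with r₀ = 126 = a·1 + b·0 (s = 1, t = 0) and r₁ = 92 = a·0 + b·1 (s = 0, t = 1); each new remainder r_{k+1} = r_{k-1} − q_k·r_k inherits s_{k+1} = s_{k-1} − q_k·s_k, t_{k+1} = t_{k-1} − q_k·t_k, so r_k = a·s_k + b·t_k at every step:
  q = 1: r = 34, s = 1 − 1·0 = 1, t = 0 − 1·1 = -1  (check: 126·1 + 92·(-1) = 34)
  q = 2: r = 24, s = 0 − 2·1 = -2, t = 1 − 2·(-1) = 3  (check: 126·(-2) + 92·3 = 24)
  q = 1: r = 10, s = 1 − 1·(-2) = 3, t = -1 − 1·3 = -4  (check: 126·3 + 92·(-4) = 10)
  q = 2: r = 4, s = -2 − 2·3 = -8, t = 3 − 2·(-4) = 11  (check: 126·(-8) + 92·11 = 4)
  q = 2: r = 2, s = 3 − 2·(-8) = 19, t = -4 − 2·11 = -26  (check: 126·19 + 92·(-26) = 2)
The row with r = 2 (the gcd) gives the Bezout coefficients s = 19, t = -26.
Result: 126 · (19) + 92 · (-26) = 2.

gcd(126, 92) = 2; s = 19, t = -26 (check: 126·19 + 92·(-26) = 2).


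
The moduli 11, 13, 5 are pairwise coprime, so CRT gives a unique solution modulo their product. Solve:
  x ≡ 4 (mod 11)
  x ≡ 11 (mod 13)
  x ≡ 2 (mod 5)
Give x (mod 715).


Moduli 11, 13, 5 are pairwise coprime; by CRT there is a unique solution modulo M = 11 · 13 · 5 = 715.
Solve pairwise, accumulating the modulus:
  Start with x ≡ 4 (mod 11).
  Combine with x ≡ 11 (mod 13): since gcd(11, 13) = 1, we get a unique residue mod 143.
    Write x = 4 + 11·t and substitute into x ≡ 11 (mod 13): 11·t ≡ 11 − 4 = 7 (mod 13).
    The inverse of 11 mod 13 is 6 (since 11·6 = 66 = 5·13 + 1), so t ≡ 6·7 = 42 ≡ 3 (mod 13).
    Then x = 4 + 11·3 = 37, valid modulo lcm(11, 13) = 143: x ≡ 37 (mod 143).
  Combine with x ≡ 2 (mod 5): since gcd(143, 5) = 1, we get a unique residue mod 715.
    Write x = 37 + 143·t and substitute into x ≡ 2 (mod 5): 143·t ≡ 2 − 37 = -35 (mod 5).
    Reduce coefficients mod 5: 3·t ≡ 0 (mod 5).
    The inverse of 3 mod 5 is 2 (since 3·2 = 6 = 1·5 + 1), so t ≡ 2·0 = 0 ≡ 0 (mod 5).
    Then x = 37 + 143·0 = 37, valid modulo lcm(143, 5) = 715: x ≡ 37 (mod 715).
Verify: 37 mod 11 = 4 ✓, 37 mod 13 = 11 ✓, 37 mod 5 = 2 ✓.

x ≡ 37 (mod 715).


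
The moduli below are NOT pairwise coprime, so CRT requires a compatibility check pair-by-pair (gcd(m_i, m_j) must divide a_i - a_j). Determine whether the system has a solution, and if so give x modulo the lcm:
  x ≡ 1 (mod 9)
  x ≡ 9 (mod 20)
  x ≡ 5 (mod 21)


Moduli 9, 20, 21 are not pairwise coprime, so CRT works modulo lcm(m_i) when all pairwise compatibility conditions hold.
Pairwise compatibility: gcd(m_i, m_j) must divide a_i - a_j for every pair.
Merge one congruence at a time:
  Start: x ≡ 1 (mod 9).
  Combine with x ≡ 9 (mod 20): gcd(9, 20) = 1; 9 - 1 = 8, which IS divisible by 1, so compatible.
    Write x = 1 + 9·t and substitute into x ≡ 9 (mod 20): 9·t ≡ 9 − 1 = 8 (mod 20).
    The inverse of 9 mod 20 is 9 (since 9·9 = 81 = 4·20 + 1), so t ≡ 9·8 = 72 ≡ 12 (mod 20).
    Then x = 1 + 9·12 = 109, valid modulo lcm(9, 20) = 180: x ≡ 109 (mod 180).
  Combine with x ≡ 5 (mod 21): gcd(180, 21) = 3, and 5 - 109 = -104 is NOT divisible by 3.
    ⇒ system is inconsistent (no integer solution).

No solution (the system is inconsistent).


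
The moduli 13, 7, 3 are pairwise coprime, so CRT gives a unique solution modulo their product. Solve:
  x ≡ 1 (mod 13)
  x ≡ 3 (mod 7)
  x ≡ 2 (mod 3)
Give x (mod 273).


Moduli 13, 7, 3 are pairwise coprime; by CRT there is a unique solution modulo M = 13 · 7 · 3 = 273.
Solve pairwise, accumulating the modulus:
  Start with x ≡ 1 (mod 13).
  Combine with x ≡ 3 (mod 7): since gcd(13, 7) = 1, we get a unique residue mod 91.
    Write x = 1 + 13·t and substitute into x ≡ 3 (mod 7): 13·t ≡ 3 − 1 = 2 (mod 7).
    Reduce coefficients mod 7: 6·t ≡ 2 (mod 7).
    The inverse of 6 mod 7 is 6 (since 6·6 = 36 = 5·7 + 1), so t ≡ 6·2 = 12 ≡ 5 (mod 7).
    Then x = 1 + 13·5 = 66, valid modulo lcm(13, 7) = 91: x ≡ 66 (mod 91).
  Combine with x ≡ 2 (mod 3): since gcd(91, 3) = 1, we get a unique residue mod 273.
    Write x = 66 + 91·t and substitute into x ≡ 2 (mod 3): 91·t ≡ 2 − 66 = -64 (mod 3).
    Reduce coefficients mod 3: 1·t ≡ 2 (mod 3).
    So t ≡ 2 (mod 3).
    Then x = 66 + 91·2 = 248, valid modulo lcm(91, 3) = 273: x ≡ 248 (mod 273).
Verify: 248 mod 13 = 1 ✓, 248 mod 7 = 3 ✓, 248 mod 3 = 2 ✓.

x ≡ 248 (mod 273).


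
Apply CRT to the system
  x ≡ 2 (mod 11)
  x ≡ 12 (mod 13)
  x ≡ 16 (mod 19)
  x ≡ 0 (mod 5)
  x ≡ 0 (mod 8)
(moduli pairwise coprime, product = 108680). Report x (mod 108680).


Product of moduli M = 11 · 13 · 19 · 5 · 8 = 108680.
Merge one congruence at a time:
  Start: x ≡ 2 (mod 11).
  Combine with x ≡ 12 (mod 13); new modulus lcm = 143.
    Write x = 2 + 11·t and substitute into x ≡ 12 (mod 13): 11·t ≡ 12 − 2 = 10 (mod 13).
    The inverse of 11 mod 13 is 6 (since 11·6 = 66 = 5·13 + 1), so t ≡ 6·10 = 60 ≡ 8 (mod 13).
    Then x = 2 + 11·8 = 90, valid modulo lcm(11, 13) = 143: x ≡ 90 (mod 143).
  Combine with x ≡ 16 (mod 19); new modulus lcm = 2717.
    Write x = 90 + 143·t and substitute into x ≡ 16 (mod 19): 143·t ≡ 16 − 90 = -74 (mod 19).
    Reduce coefficients mod 19: 10·t ≡ 2 (mod 19).
    The inverse of 10 mod 19 is 2 (since 10·2 = 20 = 1·19 + 1), so t ≡ 2·2 = 4 ≡ 4 (mod 19).
    Then x = 90 + 143·4 = 662, valid modulo lcm(143, 19) = 2717: x ≡ 662 (mod 2717).
  Combine with x ≡ 0 (mod 5); new modulus lcm = 13585.
    Write x = 662 + 2717·t and substitute into x ≡ 0 (mod 5): 2717·t ≡ 0 − 662 = -662 (mod 5).
    Reduce coefficients mod 5: 2·t ≡ 3 (mod 5).
    The inverse of 2 mod 5 is 3 (since 2·3 = 6 = 1·5 + 1), so t ≡ 3·3 = 9 ≡ 4 (mod 5).
    Then x = 662 + 2717·4 = 11530, valid modulo lcm(2717, 5) = 13585: x ≡ 11530 (mod 13585).
  Combine with x ≡ 0 (mod 8); new modulus lcm = 108680.
    Write x = 11530 + 13585·t and substitute into x ≡ 0 (mod 8): 13585·t ≡ 0 − 11530 = -11530 (mod 8).
    Reduce coefficients mod 8: 1·t ≡ 6 (mod 8).
    So t ≡ 6 (mod 8).
    Then x = 11530 + 13585·6 = 93040, valid modulo lcm(13585, 8) = 108680: x ≡ 93040 (mod 108680).
Verify against each original: 93040 mod 11 = 2, 93040 mod 13 = 12, 93040 mod 19 = 16, 93040 mod 5 = 0, 93040 mod 8 = 0.

x ≡ 93040 (mod 108680).


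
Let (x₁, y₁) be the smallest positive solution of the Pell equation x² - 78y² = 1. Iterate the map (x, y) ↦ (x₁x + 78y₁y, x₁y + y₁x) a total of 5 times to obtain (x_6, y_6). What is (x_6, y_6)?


Step 1: Find the fundamental solution (x₁, y₁) of x² - 78y² = 1.
  Expand √78 as a continued fraction. a₀ = ⌊√78⌋ = 8; iterate m_{k+1} = d_k·a_k − m_k, d_{k+1} = (78 − m_{k+1}²)/d_k, a_{k+1} = ⌊(a₀ + m_{k+1})/d_{k+1}⌋ (starting m₀ = 0, d₀ = 1), with convergents p_k = a_k·p_{k-1} + p_{k-2}, q_k = a_k·q_{k-1} + q_{k-2} (p₋₁ = 1, q₋₁ = 0):
  k = 0: a₀ = 8; p₀/q₀ = 8/1; p₀² − 78·q₀² = 64 − 78 = -14.
  k = 1: m = 8, d = 14, a = ⌊(8 + 8)/14⌋ = 1; p/q = (1·8 + 1)/(1·1 + 0) = 9/1; p² − 78·q² = 81 − 78 = 3.
  k = 2: m = 6, d = 3, a = ⌊(8 + 6)/3⌋ = 4; p/q = (4·9 + 8)/(4·1 + 1) = 44/5; p² − 78·q² = 1936 − 1950 = -14.
  k = 3: m = 6, d = 14, a = ⌊(8 + 6)/14⌋ = 1; p/q = (1·44 + 9)/(1·5 + 1) = 53/6; p² − 78·q² = 2809 − 2808 = 1.
  The first convergent with p² − 78·q² = 1 gives the fundamental solution (x₁, y₁) = (53, 6).
Step 2: Apply the recurrence (x_{n+1}, y_{n+1}) = (x₁x_n + 78y₁y_n, x₁y_n + y₁x_n) repeatedly.
  From (x_1, y_1) = (53, 6): x_2 = 53·53 + 78·6·6 = 5617; y_2 = 53·6 + 6·53 = 636.
  From (x_2, y_2) = (5617, 636): x_3 = 53·5617 + 78·6·636 = 595349; y_3 = 53·636 + 6·5617 = 67410.
  From (x_3, y_3) = (595349, 67410): x_4 = 53·595349 + 78·6·67410 = 63101377; y_4 = 53·67410 + 6·595349 = 7144824.
  From (x_4, y_4) = (63101377, 7144824): x_5 = 53·63101377 + 78·6·7144824 = 6688150613; y_5 = 53·7144824 + 6·63101377 = 757283934.
  From (x_5, y_5) = (6688150613, 757283934): x_6 = 53·6688150613 + 78·6·757283934 = 708880863601; y_6 = 53·757283934 + 6·6688150613 = 80264952180.
Step 3: Verify x_6² - 78·y_6² = 502512078779699566687201 - 502512078779699566687200 = 1 (should be 1). ✓

(x_1, y_1) = (53, 6); (x_6, y_6) = (708880863601, 80264952180).


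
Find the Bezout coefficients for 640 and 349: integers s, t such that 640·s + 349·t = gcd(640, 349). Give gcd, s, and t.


Euclidean algorithm on (640, 349) — divide until remainder is 0:
  640 = 1 · 349 + 291
  349 = 1 · 291 + 58
  291 = 5 · 58 + 1
  58 = 58 · 1 + 0
gcd(640, 349) = 1.
Track Bezout coefficients alongside the remainders: start with r₀ = 640 = a·1 + b·0 (s = 1, t = 0) and r₁ = 349 = a·0 + b·1 (s = 0, t = 1); each new remainder r_{k+1} = r_{k-1} − q_k·r_k inherits s_{k+1} = s_{k-1} − q_k·s_k, t_{k+1} = t_{k-1} − q_k·t_k, so r_k = a·s_k + b·t_k at every step:
  q = 1: r = 291, s = 1 − 1·0 = 1, t = 0 − 1·1 = -1  (check: 640·1 + 349·(-1) = 291)
  q = 1: r = 58, s = 0 − 1·1 = -1, t = 1 − 1·(-1) = 2  (check: 640·(-1) + 349·2 = 58)
  q = 5: r = 1, s = 1 − 5·(-1) = 6, t = -1 − 5·2 = -11  (check: 640·6 + 349·(-11) = 1)
The row with r = 1 (the gcd) gives the Bezout coefficients s = 6, t = -11.
Result: 640 · (6) + 349 · (-11) = 1.

gcd(640, 349) = 1; s = 6, t = -11 (check: 640·6 + 349·(-11) = 1).


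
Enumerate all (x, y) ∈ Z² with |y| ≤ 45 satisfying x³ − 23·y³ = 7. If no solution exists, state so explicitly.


The equation is x³ - 23y³ = 7. For fixed y, x³ = 23·y³ + 7, so a solution requires the RHS to be a perfect cube.
Strategy: iterate y from -45 to 45, compute RHS = 23·y³ + 7, and check whether it is a (positive or negative) perfect cube.
Check small values of y:
  y = 0: RHS = 7 is not a perfect cube.
  y = 1: RHS = 30 is not a perfect cube.
  y = -1: RHS = -16 is not a perfect cube.
  y = 2: RHS = 191 is not a perfect cube.
  y = -2: RHS = -177 is not a perfect cube.
  y = 3: RHS = 628 is not a perfect cube.
  y = -3: RHS = -614 is not a perfect cube.
Continuing the search up to |y| = 45 finds no solutions either.
No (x, y) in the scanned range satisfies the equation.

No integer solutions with |y| ≤ 45.


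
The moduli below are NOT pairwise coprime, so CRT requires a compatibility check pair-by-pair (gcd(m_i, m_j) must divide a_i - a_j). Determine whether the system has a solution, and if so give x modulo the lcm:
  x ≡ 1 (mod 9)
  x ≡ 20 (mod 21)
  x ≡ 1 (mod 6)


Moduli 9, 21, 6 are not pairwise coprime, so CRT works modulo lcm(m_i) when all pairwise compatibility conditions hold.
Pairwise compatibility: gcd(m_i, m_j) must divide a_i - a_j for every pair.
Merge one congruence at a time:
  Start: x ≡ 1 (mod 9).
  Combine with x ≡ 20 (mod 21): gcd(9, 21) = 3, and 20 - 1 = 19 is NOT divisible by 3.
    ⇒ system is inconsistent (no integer solution).

No solution (the system is inconsistent).


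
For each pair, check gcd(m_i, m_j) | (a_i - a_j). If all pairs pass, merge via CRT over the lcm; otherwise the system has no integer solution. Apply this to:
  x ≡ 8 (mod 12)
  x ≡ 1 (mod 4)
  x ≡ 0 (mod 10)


Moduli 12, 4, 10 are not pairwise coprime, so CRT works modulo lcm(m_i) when all pairwise compatibility conditions hold.
Pairwise compatibility: gcd(m_i, m_j) must divide a_i - a_j for every pair.
Merge one congruence at a time:
  Start: x ≡ 8 (mod 12).
  Combine with x ≡ 1 (mod 4): gcd(12, 4) = 4, and 1 - 8 = -7 is NOT divisible by 4.
    ⇒ system is inconsistent (no integer solution).

No solution (the system is inconsistent).


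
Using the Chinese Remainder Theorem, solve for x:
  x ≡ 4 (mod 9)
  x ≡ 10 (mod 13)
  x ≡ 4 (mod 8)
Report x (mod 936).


Moduli 9, 13, 8 are pairwise coprime; by CRT there is a unique solution modulo M = 9 · 13 · 8 = 936.
Solve pairwise, accumulating the modulus:
  Start with x ≡ 4 (mod 9).
  Combine with x ≡ 10 (mod 13): since gcd(9, 13) = 1, we get a unique residue mod 117.
    Write x = 4 + 9·t and substitute into x ≡ 10 (mod 13): 9·t ≡ 10 − 4 = 6 (mod 13).
    The inverse of 9 mod 13 is 3 (since 9·3 = 27 = 2·13 + 1), so t ≡ 3·6 = 18 ≡ 5 (mod 13).
    Then x = 4 + 9·5 = 49, valid modulo lcm(9, 13) = 117: x ≡ 49 (mod 117).
  Combine with x ≡ 4 (mod 8): since gcd(117, 8) = 1, we get a unique residue mod 936.
    Write x = 49 + 117·t and substitute into x ≡ 4 (mod 8): 117·t ≡ 4 − 49 = -45 (mod 8).
    Reduce coefficients mod 8: 5·t ≡ 3 (mod 8).
    The inverse of 5 mod 8 is 5 (since 5·5 = 25 = 3·8 + 1), so t ≡ 5·3 = 15 ≡ 7 (mod 8).
    Then x = 49 + 117·7 = 868, valid modulo lcm(117, 8) = 936: x ≡ 868 (mod 936).
Verify: 868 mod 9 = 4 ✓, 868 mod 13 = 10 ✓, 868 mod 8 = 4 ✓.

x ≡ 868 (mod 936).


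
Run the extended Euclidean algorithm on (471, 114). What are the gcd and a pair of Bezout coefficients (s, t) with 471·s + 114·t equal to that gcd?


Euclidean algorithm on (471, 114) — divide until remainder is 0:
  471 = 4 · 114 + 15
  114 = 7 · 15 + 9
  15 = 1 · 9 + 6
  9 = 1 · 6 + 3
  6 = 2 · 3 + 0
gcd(471, 114) = 3.
Track Bezout coefficients alongside the remainders: start with r₀ = 471 = a·1 + b·0 (s = 1, t = 0) and r₁ = 114 = a·0 + b·1 (s = 0, t = 1); each new remainder r_{k+1} = r_{k-1} − q_k·r_k inherits s_{k+1} = s_{k-1} − q_k·s_k, t_{k+1} = t_{k-1} − q_k·t_k, so r_k = a·s_k + b·t_k at every step:
  q = 4: r = 15, s = 1 − 4·0 = 1, t = 0 − 4·1 = -4  (check: 471·1 + 114·(-4) = 15)
  q = 7: r = 9, s = 0 − 7·1 = -7, t = 1 − 7·(-4) = 29  (check: 471·(-7) + 114·29 = 9)
  q = 1: r = 6, s = 1 − 1·(-7) = 8, t = -4 − 1·29 = -33  (check: 471·8 + 114·(-33) = 6)
  q = 1: r = 3, s = -7 − 1·8 = -15, t = 29 − 1·(-33) = 62  (check: 471·(-15) + 114·62 = 3)
The row with r = 3 (the gcd) gives the Bezout coefficients s = -15, t = 62.
Result: 471 · (-15) + 114 · (62) = 3.

gcd(471, 114) = 3; s = -15, t = 62 (check: 471·(-15) + 114·62 = 3).


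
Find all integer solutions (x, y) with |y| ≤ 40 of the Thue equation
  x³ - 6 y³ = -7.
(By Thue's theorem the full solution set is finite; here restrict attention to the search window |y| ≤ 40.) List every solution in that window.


The equation is x³ - 6y³ = -7. For fixed y, x³ = 6·y³ − 7, so a solution requires the RHS to be a perfect cube.
Strategy: iterate y from -40 to 40, compute RHS = 6·y³ − 7, and check whether it is a (positive or negative) perfect cube.
Check small values of y:
  y = 0: RHS = -7 is not a perfect cube.
  y = 1: RHS = -1 = (-1)³ ⇒ x = -1 works.
  y = -1: RHS = -13 is not a perfect cube.
  y = 2: RHS = 41 is not a perfect cube.
  y = -2: RHS = -55 is not a perfect cube.
  y = 3: RHS = 155 is not a perfect cube.
  y = -3: RHS = -169 is not a perfect cube.
Continuing the search up to |y| = 40 finds no further solutions beyond those listed.
Collected solutions: (-1, 1).

Solutions (with |y| ≤ 40): (-1, 1).


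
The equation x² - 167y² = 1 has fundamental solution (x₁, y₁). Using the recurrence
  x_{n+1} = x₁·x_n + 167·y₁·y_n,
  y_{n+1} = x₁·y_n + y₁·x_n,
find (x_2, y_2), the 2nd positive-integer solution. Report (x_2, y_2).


Step 1: Find the fundamental solution (x₁, y₁) of x² - 167y² = 1.
  Expand √167 as a continued fraction. a₀ = ⌊√167⌋ = 12; iterate m_{k+1} = d_k·a_k − m_k, d_{k+1} = (167 − m_{k+1}²)/d_k, a_{k+1} = ⌊(a₀ + m_{k+1})/d_{k+1}⌋ (starting m₀ = 0, d₀ = 1), with convergents p_k = a_k·p_{k-1} + p_{k-2}, q_k = a_k·q_{k-1} + q_{k-2} (p₋₁ = 1, q₋₁ = 0):
  k = 0: a₀ = 12; p₀/q₀ = 12/1; p₀² − 167·q₀² = 144 − 167 = -23.
  k = 1: m = 12, d = 23, a = ⌊(12 + 12)/23⌋ = 1; p/q = (1·12 + 1)/(1·1 + 0) = 13/1; p² − 167·q² = 169 − 167 = 2.
  k = 2: m = 11, d = 2, a = ⌊(12 + 11)/2⌋ = 11; p/q = (11·13 + 12)/(11·1 + 1) = 155/12; p² − 167·q² = 24025 − 24048 = -23.
  k = 3: m = 11, d = 23, a = ⌊(12 + 11)/23⌋ = 1; p/q = (1·155 + 13)/(1·12 + 1) = 168/13; p² − 167·q² = 28224 − 28223 = 1.
  The first convergent with p² − 167·q² = 1 gives the fundamental solution (x₁, y₁) = (168, 13).
Step 2: Apply the recurrence (x_{n+1}, y_{n+1}) = (x₁x_n + 167y₁y_n, x₁y_n + y₁x_n) repeatedly.
  From (x_1, y_1) = (168, 13): x_2 = 168·168 + 167·13·13 = 56447; y_2 = 168·13 + 13·168 = 4368.
Step 3: Verify x_2² - 167·y_2² = 3186263809 - 3186263808 = 1 (should be 1). ✓

(x_1, y_1) = (168, 13); (x_2, y_2) = (56447, 4368).


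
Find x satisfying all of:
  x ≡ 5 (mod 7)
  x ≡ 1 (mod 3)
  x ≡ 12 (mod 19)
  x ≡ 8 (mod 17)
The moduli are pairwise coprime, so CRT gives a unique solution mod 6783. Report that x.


Product of moduli M = 7 · 3 · 19 · 17 = 6783.
Merge one congruence at a time:
  Start: x ≡ 5 (mod 7).
  Combine with x ≡ 1 (mod 3); new modulus lcm = 21.
    Write x = 5 + 7·t and substitute into x ≡ 1 (mod 3): 7·t ≡ 1 − 5 = -4 (mod 3).
    Reduce coefficients mod 3: 1·t ≡ 2 (mod 3).
    So t ≡ 2 (mod 3).
    Then x = 5 + 7·2 = 19, valid modulo lcm(7, 3) = 21: x ≡ 19 (mod 21).
  Combine with x ≡ 12 (mod 19); new modulus lcm = 399.
    Write x = 19 + 21·t and substitute into x ≡ 12 (mod 19): 21·t ≡ 12 − 19 = -7 (mod 19).
    Reduce coefficients mod 19: 2·t ≡ 12 (mod 19).
    The inverse of 2 mod 19 is 10 (since 2·10 = 20 = 1·19 + 1), so t ≡ 10·12 = 120 ≡ 6 (mod 19).
    Then x = 19 + 21·6 = 145, valid modulo lcm(21, 19) = 399: x ≡ 145 (mod 399).
  Combine with x ≡ 8 (mod 17); new modulus lcm = 6783.
    Write x = 145 + 399·t and substitute into x ≡ 8 (mod 17): 399·t ≡ 8 − 145 = -137 (mod 17).
    Reduce coefficients mod 17: 8·t ≡ 16 (mod 17).
    The inverse of 8 mod 17 is 15 (since 8·15 = 120 = 7·17 + 1), so t ≡ 15·16 = 240 ≡ 2 (mod 17).
    Then x = 145 + 399·2 = 943, valid modulo lcm(399, 17) = 6783: x ≡ 943 (mod 6783).
Verify against each original: 943 mod 7 = 5, 943 mod 3 = 1, 943 mod 19 = 12, 943 mod 17 = 8.

x ≡ 943 (mod 6783).


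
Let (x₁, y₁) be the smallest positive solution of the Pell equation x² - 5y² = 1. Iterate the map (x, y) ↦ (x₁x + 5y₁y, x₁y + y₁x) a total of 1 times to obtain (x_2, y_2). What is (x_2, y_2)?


Step 1: Find the fundamental solution (x₁, y₁) of x² - 5y² = 1.
  Expand √5 as a continued fraction. a₀ = ⌊√5⌋ = 2; iterate m_{k+1} = d_k·a_k − m_k, d_{k+1} = (5 − m_{k+1}²)/d_k, a_{k+1} = ⌊(a₀ + m_{k+1})/d_{k+1}⌋ (starting m₀ = 0, d₀ = 1), with convergents p_k = a_k·p_{k-1} + p_{k-2}, q_k = a_k·q_{k-1} + q_{k-2} (p₋₁ = 1, q₋₁ = 0):
  k = 0: a₀ = 2; p₀/q₀ = 2/1; p₀² − 5·q₀² = 4 − 5 = -1.
  k = 1: m = 2, d = 1, a = ⌊(2 + 2)/1⌋ = 4; p/q = (4·2 + 1)/(4·1 + 0) = 9/4; p² − 5·q² = 81 − 80 = 1.
  The first convergent with p² − 5·q² = 1 gives the fundamental solution (x₁, y₁) = (9, 4).
Step 2: Apply the recurrence (x_{n+1}, y_{n+1}) = (x₁x_n + 5y₁y_n, x₁y_n + y₁x_n) repeatedly.
  From (x_1, y_1) = (9, 4): x_2 = 9·9 + 5·4·4 = 161; y_2 = 9·4 + 4·9 = 72.
Step 3: Verify x_2² - 5·y_2² = 25921 - 25920 = 1 (should be 1). ✓

(x_1, y_1) = (9, 4); (x_2, y_2) = (161, 72).


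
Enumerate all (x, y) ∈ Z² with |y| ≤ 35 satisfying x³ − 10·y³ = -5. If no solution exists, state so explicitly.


The equation is x³ - 10y³ = -5. For fixed y, x³ = 10·y³ − 5, so a solution requires the RHS to be a perfect cube.
Strategy: iterate y from -35 to 35, compute RHS = 10·y³ − 5, and check whether it is a (positive or negative) perfect cube.
Check small values of y:
  y = 0: RHS = -5 is not a perfect cube.
  y = 1: RHS = 5 is not a perfect cube.
  y = -1: RHS = -15 is not a perfect cube.
  y = 2: RHS = 75 is not a perfect cube.
  y = -2: RHS = -85 is not a perfect cube.
  y = 3: RHS = 265 is not a perfect cube.
  y = -3: RHS = -275 is not a perfect cube.
Continuing the search up to |y| = 35 finds no solutions either.
No (x, y) in the scanned range satisfies the equation.

No integer solutions with |y| ≤ 35.
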